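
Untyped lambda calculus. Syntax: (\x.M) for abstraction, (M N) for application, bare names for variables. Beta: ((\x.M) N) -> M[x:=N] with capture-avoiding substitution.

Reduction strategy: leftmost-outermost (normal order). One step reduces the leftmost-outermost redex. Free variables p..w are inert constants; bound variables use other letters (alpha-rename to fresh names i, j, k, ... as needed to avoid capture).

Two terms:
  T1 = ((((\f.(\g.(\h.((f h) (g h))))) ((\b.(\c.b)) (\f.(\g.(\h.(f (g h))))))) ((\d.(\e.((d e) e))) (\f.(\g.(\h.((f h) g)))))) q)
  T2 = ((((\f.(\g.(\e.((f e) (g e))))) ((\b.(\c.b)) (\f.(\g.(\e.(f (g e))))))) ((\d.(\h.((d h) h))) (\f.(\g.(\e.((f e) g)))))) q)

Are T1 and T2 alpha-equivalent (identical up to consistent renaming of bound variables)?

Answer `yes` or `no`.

Answer: yes

Derivation:
Term 1: ((((\f.(\g.(\h.((f h) (g h))))) ((\b.(\c.b)) (\f.(\g.(\h.(f (g h))))))) ((\d.(\e.((d e) e))) (\f.(\g.(\h.((f h) g)))))) q)
Term 2: ((((\f.(\g.(\e.((f e) (g e))))) ((\b.(\c.b)) (\f.(\g.(\e.(f (g e))))))) ((\d.(\h.((d h) h))) (\f.(\g.(\e.((f e) g)))))) q)
Alpha-equivalence: compare structure up to binder renaming.
Result: True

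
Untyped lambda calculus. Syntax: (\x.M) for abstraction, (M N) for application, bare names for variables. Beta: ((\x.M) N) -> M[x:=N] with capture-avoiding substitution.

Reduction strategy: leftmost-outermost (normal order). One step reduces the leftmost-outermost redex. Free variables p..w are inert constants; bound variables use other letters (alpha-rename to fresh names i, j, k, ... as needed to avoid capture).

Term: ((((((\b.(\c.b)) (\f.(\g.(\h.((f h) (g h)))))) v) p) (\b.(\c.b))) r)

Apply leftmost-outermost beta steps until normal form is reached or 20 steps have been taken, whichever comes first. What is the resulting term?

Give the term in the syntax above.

Step 0: ((((((\b.(\c.b)) (\f.(\g.(\h.((f h) (g h)))))) v) p) (\b.(\c.b))) r)
Step 1: (((((\c.(\f.(\g.(\h.((f h) (g h)))))) v) p) (\b.(\c.b))) r)
Step 2: ((((\f.(\g.(\h.((f h) (g h))))) p) (\b.(\c.b))) r)
Step 3: (((\g.(\h.((p h) (g h)))) (\b.(\c.b))) r)
Step 4: ((\h.((p h) ((\b.(\c.b)) h))) r)
Step 5: ((p r) ((\b.(\c.b)) r))
Step 6: ((p r) (\c.r))

Answer: ((p r) (\c.r))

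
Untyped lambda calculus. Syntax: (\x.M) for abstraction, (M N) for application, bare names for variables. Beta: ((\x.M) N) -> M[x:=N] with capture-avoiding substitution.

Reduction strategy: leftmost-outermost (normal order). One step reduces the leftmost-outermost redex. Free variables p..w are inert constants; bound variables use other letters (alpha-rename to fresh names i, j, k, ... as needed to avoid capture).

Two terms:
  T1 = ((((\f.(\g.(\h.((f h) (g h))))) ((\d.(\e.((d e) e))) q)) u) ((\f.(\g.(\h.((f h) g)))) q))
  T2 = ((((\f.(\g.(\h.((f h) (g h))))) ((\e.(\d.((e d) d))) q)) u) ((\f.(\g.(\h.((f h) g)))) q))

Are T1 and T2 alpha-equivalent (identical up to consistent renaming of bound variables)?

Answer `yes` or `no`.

Answer: yes

Derivation:
Term 1: ((((\f.(\g.(\h.((f h) (g h))))) ((\d.(\e.((d e) e))) q)) u) ((\f.(\g.(\h.((f h) g)))) q))
Term 2: ((((\f.(\g.(\h.((f h) (g h))))) ((\e.(\d.((e d) d))) q)) u) ((\f.(\g.(\h.((f h) g)))) q))
Alpha-equivalence: compare structure up to binder renaming.
Result: True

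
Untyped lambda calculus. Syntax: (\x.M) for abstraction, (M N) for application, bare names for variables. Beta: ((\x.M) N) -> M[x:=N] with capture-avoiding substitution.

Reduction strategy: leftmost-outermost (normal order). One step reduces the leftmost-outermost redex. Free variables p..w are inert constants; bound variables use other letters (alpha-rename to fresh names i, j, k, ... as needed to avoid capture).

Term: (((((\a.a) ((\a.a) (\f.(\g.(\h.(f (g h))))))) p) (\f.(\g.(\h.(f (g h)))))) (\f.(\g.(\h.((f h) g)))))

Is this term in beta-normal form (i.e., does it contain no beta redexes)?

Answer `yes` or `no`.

Answer: no

Derivation:
Term: (((((\a.a) ((\a.a) (\f.(\g.(\h.(f (g h))))))) p) (\f.(\g.(\h.(f (g h)))))) (\f.(\g.(\h.((f h) g)))))
Found 2 beta redex(es).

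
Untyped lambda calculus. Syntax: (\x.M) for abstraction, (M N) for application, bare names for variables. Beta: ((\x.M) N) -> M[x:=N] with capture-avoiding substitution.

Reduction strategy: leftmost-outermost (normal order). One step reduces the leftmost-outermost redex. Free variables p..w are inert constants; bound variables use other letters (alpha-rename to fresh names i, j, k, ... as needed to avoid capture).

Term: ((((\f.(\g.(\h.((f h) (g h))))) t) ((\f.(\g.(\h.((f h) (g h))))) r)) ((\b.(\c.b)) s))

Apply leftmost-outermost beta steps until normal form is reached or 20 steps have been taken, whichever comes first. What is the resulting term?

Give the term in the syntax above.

Step 0: ((((\f.(\g.(\h.((f h) (g h))))) t) ((\f.(\g.(\h.((f h) (g h))))) r)) ((\b.(\c.b)) s))
Step 1: (((\g.(\h.((t h) (g h)))) ((\f.(\g.(\h.((f h) (g h))))) r)) ((\b.(\c.b)) s))
Step 2: ((\h.((t h) (((\f.(\g.(\h.((f h) (g h))))) r) h))) ((\b.(\c.b)) s))
Step 3: ((t ((\b.(\c.b)) s)) (((\f.(\g.(\h.((f h) (g h))))) r) ((\b.(\c.b)) s)))
Step 4: ((t (\c.s)) (((\f.(\g.(\h.((f h) (g h))))) r) ((\b.(\c.b)) s)))
Step 5: ((t (\c.s)) ((\g.(\h.((r h) (g h)))) ((\b.(\c.b)) s)))
Step 6: ((t (\c.s)) (\h.((r h) (((\b.(\c.b)) s) h))))
Step 7: ((t (\c.s)) (\h.((r h) ((\c.s) h))))
Step 8: ((t (\c.s)) (\h.((r h) s)))

Answer: ((t (\c.s)) (\h.((r h) s)))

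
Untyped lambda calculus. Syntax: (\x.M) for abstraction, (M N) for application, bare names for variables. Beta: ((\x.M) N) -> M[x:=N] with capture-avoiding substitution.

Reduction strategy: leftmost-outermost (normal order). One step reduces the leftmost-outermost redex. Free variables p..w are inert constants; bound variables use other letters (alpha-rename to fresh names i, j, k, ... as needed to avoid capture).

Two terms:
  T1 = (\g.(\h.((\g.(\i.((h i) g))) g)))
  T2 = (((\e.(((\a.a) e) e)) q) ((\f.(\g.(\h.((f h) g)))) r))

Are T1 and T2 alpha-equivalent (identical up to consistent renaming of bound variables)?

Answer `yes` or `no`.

Answer: no

Derivation:
Term 1: (\g.(\h.((\g.(\i.((h i) g))) g)))
Term 2: (((\e.(((\a.a) e) e)) q) ((\f.(\g.(\h.((f h) g)))) r))
Alpha-equivalence: compare structure up to binder renaming.
Result: False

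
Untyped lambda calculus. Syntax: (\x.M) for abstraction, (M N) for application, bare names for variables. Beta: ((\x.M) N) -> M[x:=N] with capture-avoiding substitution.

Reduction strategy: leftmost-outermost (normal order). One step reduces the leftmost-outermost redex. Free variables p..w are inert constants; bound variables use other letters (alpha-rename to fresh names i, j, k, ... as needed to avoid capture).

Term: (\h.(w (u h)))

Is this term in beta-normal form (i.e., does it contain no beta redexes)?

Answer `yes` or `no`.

Term: (\h.(w (u h)))
No beta redexes found.

Answer: yes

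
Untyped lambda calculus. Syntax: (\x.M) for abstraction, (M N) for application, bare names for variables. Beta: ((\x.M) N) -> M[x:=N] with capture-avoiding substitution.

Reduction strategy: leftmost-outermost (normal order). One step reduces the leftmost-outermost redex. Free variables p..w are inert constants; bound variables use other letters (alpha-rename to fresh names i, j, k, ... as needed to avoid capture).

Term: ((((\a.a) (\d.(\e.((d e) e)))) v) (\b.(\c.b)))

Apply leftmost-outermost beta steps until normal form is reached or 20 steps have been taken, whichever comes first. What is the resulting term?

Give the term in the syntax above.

Answer: ((v (\b.(\c.b))) (\b.(\c.b)))

Derivation:
Step 0: ((((\a.a) (\d.(\e.((d e) e)))) v) (\b.(\c.b)))
Step 1: (((\d.(\e.((d e) e))) v) (\b.(\c.b)))
Step 2: ((\e.((v e) e)) (\b.(\c.b)))
Step 3: ((v (\b.(\c.b))) (\b.(\c.b)))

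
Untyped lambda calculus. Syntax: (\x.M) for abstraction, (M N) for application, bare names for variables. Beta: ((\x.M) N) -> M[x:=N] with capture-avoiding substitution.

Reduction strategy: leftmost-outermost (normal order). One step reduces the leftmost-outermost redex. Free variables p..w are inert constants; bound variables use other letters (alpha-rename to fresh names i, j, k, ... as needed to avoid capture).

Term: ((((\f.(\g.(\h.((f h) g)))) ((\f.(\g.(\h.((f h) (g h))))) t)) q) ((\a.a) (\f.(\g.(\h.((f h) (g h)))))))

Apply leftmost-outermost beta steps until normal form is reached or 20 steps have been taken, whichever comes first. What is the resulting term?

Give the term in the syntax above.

Step 0: ((((\f.(\g.(\h.((f h) g)))) ((\f.(\g.(\h.((f h) (g h))))) t)) q) ((\a.a) (\f.(\g.(\h.((f h) (g h)))))))
Step 1: (((\g.(\h.((((\f.(\g.(\h.((f h) (g h))))) t) h) g))) q) ((\a.a) (\f.(\g.(\h.((f h) (g h)))))))
Step 2: ((\h.((((\f.(\g.(\h.((f h) (g h))))) t) h) q)) ((\a.a) (\f.(\g.(\h.((f h) (g h)))))))
Step 3: ((((\f.(\g.(\h.((f h) (g h))))) t) ((\a.a) (\f.(\g.(\h.((f h) (g h))))))) q)
Step 4: (((\g.(\h.((t h) (g h)))) ((\a.a) (\f.(\g.(\h.((f h) (g h))))))) q)
Step 5: ((\h.((t h) (((\a.a) (\f.(\g.(\h.((f h) (g h)))))) h))) q)
Step 6: ((t q) (((\a.a) (\f.(\g.(\h.((f h) (g h)))))) q))
Step 7: ((t q) ((\f.(\g.(\h.((f h) (g h))))) q))
Step 8: ((t q) (\g.(\h.((q h) (g h)))))

Answer: ((t q) (\g.(\h.((q h) (g h)))))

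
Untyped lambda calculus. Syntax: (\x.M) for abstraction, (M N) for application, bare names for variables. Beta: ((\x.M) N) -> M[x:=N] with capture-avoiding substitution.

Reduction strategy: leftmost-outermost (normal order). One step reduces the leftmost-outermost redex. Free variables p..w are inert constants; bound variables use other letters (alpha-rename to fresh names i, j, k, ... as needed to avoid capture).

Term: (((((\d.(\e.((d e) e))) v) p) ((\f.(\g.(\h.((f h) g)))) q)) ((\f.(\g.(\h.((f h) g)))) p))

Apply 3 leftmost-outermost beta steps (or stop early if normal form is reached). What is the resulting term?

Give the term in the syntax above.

Step 0: (((((\d.(\e.((d e) e))) v) p) ((\f.(\g.(\h.((f h) g)))) q)) ((\f.(\g.(\h.((f h) g)))) p))
Step 1: ((((\e.((v e) e)) p) ((\f.(\g.(\h.((f h) g)))) q)) ((\f.(\g.(\h.((f h) g)))) p))
Step 2: ((((v p) p) ((\f.(\g.(\h.((f h) g)))) q)) ((\f.(\g.(\h.((f h) g)))) p))
Step 3: ((((v p) p) (\g.(\h.((q h) g)))) ((\f.(\g.(\h.((f h) g)))) p))

Answer: ((((v p) p) (\g.(\h.((q h) g)))) ((\f.(\g.(\h.((f h) g)))) p))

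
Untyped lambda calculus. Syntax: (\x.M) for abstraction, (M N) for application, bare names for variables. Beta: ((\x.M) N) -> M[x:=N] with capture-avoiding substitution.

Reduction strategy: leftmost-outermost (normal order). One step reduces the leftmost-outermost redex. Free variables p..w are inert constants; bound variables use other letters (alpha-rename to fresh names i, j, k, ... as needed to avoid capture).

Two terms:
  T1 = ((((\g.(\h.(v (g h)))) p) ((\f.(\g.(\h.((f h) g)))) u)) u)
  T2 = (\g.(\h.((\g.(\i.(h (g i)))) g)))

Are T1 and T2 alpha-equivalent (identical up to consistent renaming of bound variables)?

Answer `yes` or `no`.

Answer: no

Derivation:
Term 1: ((((\g.(\h.(v (g h)))) p) ((\f.(\g.(\h.((f h) g)))) u)) u)
Term 2: (\g.(\h.((\g.(\i.(h (g i)))) g)))
Alpha-equivalence: compare structure up to binder renaming.
Result: False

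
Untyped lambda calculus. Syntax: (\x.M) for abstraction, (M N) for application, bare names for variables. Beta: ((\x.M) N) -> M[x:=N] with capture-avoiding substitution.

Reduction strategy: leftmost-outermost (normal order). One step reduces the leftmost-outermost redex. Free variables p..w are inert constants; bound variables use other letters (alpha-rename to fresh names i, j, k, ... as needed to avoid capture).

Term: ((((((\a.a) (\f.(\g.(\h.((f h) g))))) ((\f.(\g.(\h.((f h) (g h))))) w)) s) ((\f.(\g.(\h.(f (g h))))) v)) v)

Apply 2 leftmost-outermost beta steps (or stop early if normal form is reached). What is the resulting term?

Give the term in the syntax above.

Answer: ((((\g.(\h.((((\f.(\g.(\h.((f h) (g h))))) w) h) g))) s) ((\f.(\g.(\h.(f (g h))))) v)) v)

Derivation:
Step 0: ((((((\a.a) (\f.(\g.(\h.((f h) g))))) ((\f.(\g.(\h.((f h) (g h))))) w)) s) ((\f.(\g.(\h.(f (g h))))) v)) v)
Step 1: (((((\f.(\g.(\h.((f h) g)))) ((\f.(\g.(\h.((f h) (g h))))) w)) s) ((\f.(\g.(\h.(f (g h))))) v)) v)
Step 2: ((((\g.(\h.((((\f.(\g.(\h.((f h) (g h))))) w) h) g))) s) ((\f.(\g.(\h.(f (g h))))) v)) v)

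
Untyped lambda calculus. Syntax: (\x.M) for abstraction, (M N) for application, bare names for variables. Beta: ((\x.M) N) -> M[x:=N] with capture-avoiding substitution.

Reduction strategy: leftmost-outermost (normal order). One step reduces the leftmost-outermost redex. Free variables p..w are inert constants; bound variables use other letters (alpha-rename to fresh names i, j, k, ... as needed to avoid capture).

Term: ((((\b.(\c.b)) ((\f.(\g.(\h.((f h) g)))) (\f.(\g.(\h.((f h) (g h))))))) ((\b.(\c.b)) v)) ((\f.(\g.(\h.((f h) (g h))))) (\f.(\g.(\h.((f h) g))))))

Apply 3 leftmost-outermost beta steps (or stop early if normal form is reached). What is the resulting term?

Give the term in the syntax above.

Answer: ((\g.(\h.(((\f.(\g.(\h.((f h) (g h))))) h) g))) ((\f.(\g.(\h.((f h) (g h))))) (\f.(\g.(\h.((f h) g))))))

Derivation:
Step 0: ((((\b.(\c.b)) ((\f.(\g.(\h.((f h) g)))) (\f.(\g.(\h.((f h) (g h))))))) ((\b.(\c.b)) v)) ((\f.(\g.(\h.((f h) (g h))))) (\f.(\g.(\h.((f h) g))))))
Step 1: (((\c.((\f.(\g.(\h.((f h) g)))) (\f.(\g.(\h.((f h) (g h))))))) ((\b.(\c.b)) v)) ((\f.(\g.(\h.((f h) (g h))))) (\f.(\g.(\h.((f h) g))))))
Step 2: (((\f.(\g.(\h.((f h) g)))) (\f.(\g.(\h.((f h) (g h)))))) ((\f.(\g.(\h.((f h) (g h))))) (\f.(\g.(\h.((f h) g))))))
Step 3: ((\g.(\h.(((\f.(\g.(\h.((f h) (g h))))) h) g))) ((\f.(\g.(\h.((f h) (g h))))) (\f.(\g.(\h.((f h) g))))))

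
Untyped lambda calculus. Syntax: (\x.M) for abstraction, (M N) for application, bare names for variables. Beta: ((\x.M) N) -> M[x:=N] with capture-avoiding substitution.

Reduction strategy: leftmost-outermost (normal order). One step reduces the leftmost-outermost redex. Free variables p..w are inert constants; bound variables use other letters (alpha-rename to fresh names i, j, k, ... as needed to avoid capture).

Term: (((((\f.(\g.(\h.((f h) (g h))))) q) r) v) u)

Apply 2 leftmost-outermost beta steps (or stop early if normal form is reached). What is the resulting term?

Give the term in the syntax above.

Step 0: (((((\f.(\g.(\h.((f h) (g h))))) q) r) v) u)
Step 1: ((((\g.(\h.((q h) (g h)))) r) v) u)
Step 2: (((\h.((q h) (r h))) v) u)

Answer: (((\h.((q h) (r h))) v) u)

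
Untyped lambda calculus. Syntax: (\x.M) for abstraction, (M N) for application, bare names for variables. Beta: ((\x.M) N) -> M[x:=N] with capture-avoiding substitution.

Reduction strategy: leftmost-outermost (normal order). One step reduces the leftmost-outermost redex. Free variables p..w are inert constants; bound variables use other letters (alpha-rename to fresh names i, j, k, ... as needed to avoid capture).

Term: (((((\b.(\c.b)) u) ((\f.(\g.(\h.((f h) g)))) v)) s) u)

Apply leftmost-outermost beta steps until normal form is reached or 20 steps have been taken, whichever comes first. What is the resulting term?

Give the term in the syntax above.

Answer: ((u s) u)

Derivation:
Step 0: (((((\b.(\c.b)) u) ((\f.(\g.(\h.((f h) g)))) v)) s) u)
Step 1: ((((\c.u) ((\f.(\g.(\h.((f h) g)))) v)) s) u)
Step 2: ((u s) u)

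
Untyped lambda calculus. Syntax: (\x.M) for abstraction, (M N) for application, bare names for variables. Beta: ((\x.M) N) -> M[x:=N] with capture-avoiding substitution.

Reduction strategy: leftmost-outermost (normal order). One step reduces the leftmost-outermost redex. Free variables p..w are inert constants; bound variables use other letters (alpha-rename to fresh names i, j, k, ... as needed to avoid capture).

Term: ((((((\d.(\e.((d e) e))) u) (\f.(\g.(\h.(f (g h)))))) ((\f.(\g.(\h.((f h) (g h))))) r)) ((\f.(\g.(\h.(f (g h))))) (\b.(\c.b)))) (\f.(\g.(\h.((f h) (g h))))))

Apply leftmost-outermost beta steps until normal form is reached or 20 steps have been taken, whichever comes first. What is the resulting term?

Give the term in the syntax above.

Step 0: ((((((\d.(\e.((d e) e))) u) (\f.(\g.(\h.(f (g h)))))) ((\f.(\g.(\h.((f h) (g h))))) r)) ((\f.(\g.(\h.(f (g h))))) (\b.(\c.b)))) (\f.(\g.(\h.((f h) (g h))))))
Step 1: (((((\e.((u e) e)) (\f.(\g.(\h.(f (g h)))))) ((\f.(\g.(\h.((f h) (g h))))) r)) ((\f.(\g.(\h.(f (g h))))) (\b.(\c.b)))) (\f.(\g.(\h.((f h) (g h))))))
Step 2: (((((u (\f.(\g.(\h.(f (g h)))))) (\f.(\g.(\h.(f (g h)))))) ((\f.(\g.(\h.((f h) (g h))))) r)) ((\f.(\g.(\h.(f (g h))))) (\b.(\c.b)))) (\f.(\g.(\h.((f h) (g h))))))
Step 3: (((((u (\f.(\g.(\h.(f (g h)))))) (\f.(\g.(\h.(f (g h)))))) (\g.(\h.((r h) (g h))))) ((\f.(\g.(\h.(f (g h))))) (\b.(\c.b)))) (\f.(\g.(\h.((f h) (g h))))))
Step 4: (((((u (\f.(\g.(\h.(f (g h)))))) (\f.(\g.(\h.(f (g h)))))) (\g.(\h.((r h) (g h))))) (\g.(\h.((\b.(\c.b)) (g h))))) (\f.(\g.(\h.((f h) (g h))))))
Step 5: (((((u (\f.(\g.(\h.(f (g h)))))) (\f.(\g.(\h.(f (g h)))))) (\g.(\h.((r h) (g h))))) (\g.(\h.(\c.(g h))))) (\f.(\g.(\h.((f h) (g h))))))

Answer: (((((u (\f.(\g.(\h.(f (g h)))))) (\f.(\g.(\h.(f (g h)))))) (\g.(\h.((r h) (g h))))) (\g.(\h.(\c.(g h))))) (\f.(\g.(\h.((f h) (g h))))))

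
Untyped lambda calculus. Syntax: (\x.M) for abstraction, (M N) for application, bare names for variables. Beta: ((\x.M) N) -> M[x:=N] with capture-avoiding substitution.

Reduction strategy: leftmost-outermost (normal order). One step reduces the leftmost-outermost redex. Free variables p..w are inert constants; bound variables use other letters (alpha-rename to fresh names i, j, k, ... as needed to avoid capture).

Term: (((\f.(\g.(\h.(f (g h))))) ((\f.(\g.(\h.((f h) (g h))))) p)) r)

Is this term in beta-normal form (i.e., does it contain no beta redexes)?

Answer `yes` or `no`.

Answer: no

Derivation:
Term: (((\f.(\g.(\h.(f (g h))))) ((\f.(\g.(\h.((f h) (g h))))) p)) r)
Found 2 beta redex(es).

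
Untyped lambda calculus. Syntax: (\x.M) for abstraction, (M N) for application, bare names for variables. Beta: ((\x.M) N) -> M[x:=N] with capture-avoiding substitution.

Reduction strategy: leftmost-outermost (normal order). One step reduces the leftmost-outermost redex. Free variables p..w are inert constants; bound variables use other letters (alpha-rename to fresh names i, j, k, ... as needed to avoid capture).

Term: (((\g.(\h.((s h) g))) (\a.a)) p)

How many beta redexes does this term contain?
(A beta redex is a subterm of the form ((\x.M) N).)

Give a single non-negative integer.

Answer: 1

Derivation:
Term: (((\g.(\h.((s h) g))) (\a.a)) p)
  Redex: ((\g.(\h.((s h) g))) (\a.a))
Total redexes: 1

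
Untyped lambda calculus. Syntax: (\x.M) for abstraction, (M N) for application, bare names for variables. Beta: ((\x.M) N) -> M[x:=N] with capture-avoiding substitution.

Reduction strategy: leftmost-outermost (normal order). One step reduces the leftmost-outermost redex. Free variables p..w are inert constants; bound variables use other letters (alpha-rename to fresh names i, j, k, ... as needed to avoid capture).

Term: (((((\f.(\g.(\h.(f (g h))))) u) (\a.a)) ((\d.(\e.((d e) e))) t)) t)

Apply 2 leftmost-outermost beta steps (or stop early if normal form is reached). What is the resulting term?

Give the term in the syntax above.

Answer: (((\h.(u ((\a.a) h))) ((\d.(\e.((d e) e))) t)) t)

Derivation:
Step 0: (((((\f.(\g.(\h.(f (g h))))) u) (\a.a)) ((\d.(\e.((d e) e))) t)) t)
Step 1: ((((\g.(\h.(u (g h)))) (\a.a)) ((\d.(\e.((d e) e))) t)) t)
Step 2: (((\h.(u ((\a.a) h))) ((\d.(\e.((d e) e))) t)) t)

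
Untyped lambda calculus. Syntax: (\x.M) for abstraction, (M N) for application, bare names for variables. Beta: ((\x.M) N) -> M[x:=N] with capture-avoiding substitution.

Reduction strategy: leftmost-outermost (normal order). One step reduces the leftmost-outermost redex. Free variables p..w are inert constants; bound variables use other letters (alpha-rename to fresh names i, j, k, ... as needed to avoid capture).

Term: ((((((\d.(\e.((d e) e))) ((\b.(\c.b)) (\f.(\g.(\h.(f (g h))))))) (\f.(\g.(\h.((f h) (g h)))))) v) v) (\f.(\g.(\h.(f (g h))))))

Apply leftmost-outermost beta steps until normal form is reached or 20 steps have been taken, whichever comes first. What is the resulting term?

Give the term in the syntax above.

Answer: (\h.(((v v) h) (\g.(\i.(h (g i))))))

Derivation:
Step 0: ((((((\d.(\e.((d e) e))) ((\b.(\c.b)) (\f.(\g.(\h.(f (g h))))))) (\f.(\g.(\h.((f h) (g h)))))) v) v) (\f.(\g.(\h.(f (g h))))))
Step 1: (((((\e.((((\b.(\c.b)) (\f.(\g.(\h.(f (g h)))))) e) e)) (\f.(\g.(\h.((f h) (g h)))))) v) v) (\f.(\g.(\h.(f (g h))))))
Step 2: (((((((\b.(\c.b)) (\f.(\g.(\h.(f (g h)))))) (\f.(\g.(\h.((f h) (g h)))))) (\f.(\g.(\h.((f h) (g h)))))) v) v) (\f.(\g.(\h.(f (g h))))))
Step 3: ((((((\c.(\f.(\g.(\h.(f (g h)))))) (\f.(\g.(\h.((f h) (g h)))))) (\f.(\g.(\h.((f h) (g h)))))) v) v) (\f.(\g.(\h.(f (g h))))))
Step 4: (((((\f.(\g.(\h.(f (g h))))) (\f.(\g.(\h.((f h) (g h)))))) v) v) (\f.(\g.(\h.(f (g h))))))
Step 5: ((((\g.(\h.((\f.(\g.(\h.((f h) (g h))))) (g h)))) v) v) (\f.(\g.(\h.(f (g h))))))
Step 6: (((\h.((\f.(\g.(\h.((f h) (g h))))) (v h))) v) (\f.(\g.(\h.(f (g h))))))
Step 7: (((\f.(\g.(\h.((f h) (g h))))) (v v)) (\f.(\g.(\h.(f (g h))))))
Step 8: ((\g.(\h.(((v v) h) (g h)))) (\f.(\g.(\h.(f (g h))))))
Step 9: (\h.(((v v) h) ((\f.(\g.(\h.(f (g h))))) h)))
Step 10: (\h.(((v v) h) (\g.(\i.(h (g i))))))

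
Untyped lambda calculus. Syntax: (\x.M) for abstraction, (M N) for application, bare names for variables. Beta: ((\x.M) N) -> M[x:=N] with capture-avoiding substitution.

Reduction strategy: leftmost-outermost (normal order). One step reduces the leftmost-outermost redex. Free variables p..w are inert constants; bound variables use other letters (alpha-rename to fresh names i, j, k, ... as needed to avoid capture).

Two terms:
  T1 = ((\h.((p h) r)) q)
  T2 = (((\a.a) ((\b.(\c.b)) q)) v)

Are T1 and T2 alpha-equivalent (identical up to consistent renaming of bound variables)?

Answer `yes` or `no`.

Answer: no

Derivation:
Term 1: ((\h.((p h) r)) q)
Term 2: (((\a.a) ((\b.(\c.b)) q)) v)
Alpha-equivalence: compare structure up to binder renaming.
Result: False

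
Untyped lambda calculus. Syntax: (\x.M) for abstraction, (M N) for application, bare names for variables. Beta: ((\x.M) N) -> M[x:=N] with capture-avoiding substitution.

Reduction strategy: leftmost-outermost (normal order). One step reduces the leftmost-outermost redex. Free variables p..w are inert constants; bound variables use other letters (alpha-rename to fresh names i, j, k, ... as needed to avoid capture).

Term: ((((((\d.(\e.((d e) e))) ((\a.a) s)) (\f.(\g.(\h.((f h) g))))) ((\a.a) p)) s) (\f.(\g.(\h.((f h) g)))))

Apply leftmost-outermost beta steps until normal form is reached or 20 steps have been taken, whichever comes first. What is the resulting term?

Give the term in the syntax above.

Step 0: ((((((\d.(\e.((d e) e))) ((\a.a) s)) (\f.(\g.(\h.((f h) g))))) ((\a.a) p)) s) (\f.(\g.(\h.((f h) g)))))
Step 1: (((((\e.((((\a.a) s) e) e)) (\f.(\g.(\h.((f h) g))))) ((\a.a) p)) s) (\f.(\g.(\h.((f h) g)))))
Step 2: (((((((\a.a) s) (\f.(\g.(\h.((f h) g))))) (\f.(\g.(\h.((f h) g))))) ((\a.a) p)) s) (\f.(\g.(\h.((f h) g)))))
Step 3: (((((s (\f.(\g.(\h.((f h) g))))) (\f.(\g.(\h.((f h) g))))) ((\a.a) p)) s) (\f.(\g.(\h.((f h) g)))))
Step 4: (((((s (\f.(\g.(\h.((f h) g))))) (\f.(\g.(\h.((f h) g))))) p) s) (\f.(\g.(\h.((f h) g)))))

Answer: (((((s (\f.(\g.(\h.((f h) g))))) (\f.(\g.(\h.((f h) g))))) p) s) (\f.(\g.(\h.((f h) g)))))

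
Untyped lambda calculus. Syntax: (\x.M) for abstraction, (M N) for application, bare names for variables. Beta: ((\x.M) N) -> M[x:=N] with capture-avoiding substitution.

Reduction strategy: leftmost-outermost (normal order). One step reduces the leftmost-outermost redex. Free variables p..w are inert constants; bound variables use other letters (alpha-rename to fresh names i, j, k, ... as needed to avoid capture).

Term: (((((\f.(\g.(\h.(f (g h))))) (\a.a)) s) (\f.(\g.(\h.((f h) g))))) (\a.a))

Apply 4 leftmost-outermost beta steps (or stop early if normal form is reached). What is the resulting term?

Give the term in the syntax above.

Answer: ((s (\f.(\g.(\h.((f h) g))))) (\a.a))

Derivation:
Step 0: (((((\f.(\g.(\h.(f (g h))))) (\a.a)) s) (\f.(\g.(\h.((f h) g))))) (\a.a))
Step 1: ((((\g.(\h.((\a.a) (g h)))) s) (\f.(\g.(\h.((f h) g))))) (\a.a))
Step 2: (((\h.((\a.a) (s h))) (\f.(\g.(\h.((f h) g))))) (\a.a))
Step 3: (((\a.a) (s (\f.(\g.(\h.((f h) g)))))) (\a.a))
Step 4: ((s (\f.(\g.(\h.((f h) g))))) (\a.a))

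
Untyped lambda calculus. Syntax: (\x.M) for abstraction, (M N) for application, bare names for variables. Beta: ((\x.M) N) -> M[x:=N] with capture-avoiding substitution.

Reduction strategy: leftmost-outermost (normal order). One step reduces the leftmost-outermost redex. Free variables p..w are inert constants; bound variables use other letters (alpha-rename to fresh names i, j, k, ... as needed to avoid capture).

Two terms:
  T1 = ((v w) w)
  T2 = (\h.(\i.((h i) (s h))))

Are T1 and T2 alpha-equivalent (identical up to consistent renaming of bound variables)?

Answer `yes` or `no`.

Term 1: ((v w) w)
Term 2: (\h.(\i.((h i) (s h))))
Alpha-equivalence: compare structure up to binder renaming.
Result: False

Answer: no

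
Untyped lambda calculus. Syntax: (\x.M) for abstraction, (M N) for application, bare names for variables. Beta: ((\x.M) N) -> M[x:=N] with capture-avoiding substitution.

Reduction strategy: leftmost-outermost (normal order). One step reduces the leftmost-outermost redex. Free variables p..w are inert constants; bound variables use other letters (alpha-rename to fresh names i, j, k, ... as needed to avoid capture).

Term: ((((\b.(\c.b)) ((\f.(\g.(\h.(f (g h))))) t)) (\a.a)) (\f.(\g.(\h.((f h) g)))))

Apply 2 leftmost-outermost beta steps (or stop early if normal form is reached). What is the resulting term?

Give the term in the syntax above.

Answer: (((\f.(\g.(\h.(f (g h))))) t) (\f.(\g.(\h.((f h) g)))))

Derivation:
Step 0: ((((\b.(\c.b)) ((\f.(\g.(\h.(f (g h))))) t)) (\a.a)) (\f.(\g.(\h.((f h) g)))))
Step 1: (((\c.((\f.(\g.(\h.(f (g h))))) t)) (\a.a)) (\f.(\g.(\h.((f h) g)))))
Step 2: (((\f.(\g.(\h.(f (g h))))) t) (\f.(\g.(\h.((f h) g)))))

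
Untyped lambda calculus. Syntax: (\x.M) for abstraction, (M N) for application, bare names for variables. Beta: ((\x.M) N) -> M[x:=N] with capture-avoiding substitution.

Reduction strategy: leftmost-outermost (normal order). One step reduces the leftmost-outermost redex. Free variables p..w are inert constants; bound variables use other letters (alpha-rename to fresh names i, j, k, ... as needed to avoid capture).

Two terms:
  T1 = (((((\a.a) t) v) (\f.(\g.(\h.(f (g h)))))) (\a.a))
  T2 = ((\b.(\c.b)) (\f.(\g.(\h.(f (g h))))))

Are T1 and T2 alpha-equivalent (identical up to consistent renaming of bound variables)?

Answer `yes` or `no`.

Answer: no

Derivation:
Term 1: (((((\a.a) t) v) (\f.(\g.(\h.(f (g h)))))) (\a.a))
Term 2: ((\b.(\c.b)) (\f.(\g.(\h.(f (g h))))))
Alpha-equivalence: compare structure up to binder renaming.
Result: False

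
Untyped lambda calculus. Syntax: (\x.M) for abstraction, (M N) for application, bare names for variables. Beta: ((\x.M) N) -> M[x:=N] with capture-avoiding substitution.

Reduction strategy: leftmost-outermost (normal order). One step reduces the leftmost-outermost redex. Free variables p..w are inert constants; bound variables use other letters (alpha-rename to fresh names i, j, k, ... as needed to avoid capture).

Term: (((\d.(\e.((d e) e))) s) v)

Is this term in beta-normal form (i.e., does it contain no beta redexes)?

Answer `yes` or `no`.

Answer: no

Derivation:
Term: (((\d.(\e.((d e) e))) s) v)
Found 1 beta redex(es).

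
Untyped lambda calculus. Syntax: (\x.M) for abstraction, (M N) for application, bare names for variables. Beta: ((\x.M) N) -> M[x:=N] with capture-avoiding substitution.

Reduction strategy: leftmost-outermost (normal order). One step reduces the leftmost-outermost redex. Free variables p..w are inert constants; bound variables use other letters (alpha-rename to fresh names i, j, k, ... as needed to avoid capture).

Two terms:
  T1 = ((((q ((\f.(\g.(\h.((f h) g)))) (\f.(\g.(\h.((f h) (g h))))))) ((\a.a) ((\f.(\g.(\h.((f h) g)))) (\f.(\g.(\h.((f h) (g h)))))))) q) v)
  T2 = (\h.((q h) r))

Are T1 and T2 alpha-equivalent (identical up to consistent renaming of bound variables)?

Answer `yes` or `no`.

Answer: no

Derivation:
Term 1: ((((q ((\f.(\g.(\h.((f h) g)))) (\f.(\g.(\h.((f h) (g h))))))) ((\a.a) ((\f.(\g.(\h.((f h) g)))) (\f.(\g.(\h.((f h) (g h)))))))) q) v)
Term 2: (\h.((q h) r))
Alpha-equivalence: compare structure up to binder renaming.
Result: False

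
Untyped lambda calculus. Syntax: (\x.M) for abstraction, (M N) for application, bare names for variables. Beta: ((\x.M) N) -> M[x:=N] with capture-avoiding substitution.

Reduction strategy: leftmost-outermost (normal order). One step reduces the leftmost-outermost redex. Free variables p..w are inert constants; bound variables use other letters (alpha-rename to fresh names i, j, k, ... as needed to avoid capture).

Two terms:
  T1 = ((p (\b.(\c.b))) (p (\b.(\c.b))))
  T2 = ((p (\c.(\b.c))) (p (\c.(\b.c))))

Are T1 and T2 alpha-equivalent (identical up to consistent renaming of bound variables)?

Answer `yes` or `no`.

Term 1: ((p (\b.(\c.b))) (p (\b.(\c.b))))
Term 2: ((p (\c.(\b.c))) (p (\c.(\b.c))))
Alpha-equivalence: compare structure up to binder renaming.
Result: True

Answer: yes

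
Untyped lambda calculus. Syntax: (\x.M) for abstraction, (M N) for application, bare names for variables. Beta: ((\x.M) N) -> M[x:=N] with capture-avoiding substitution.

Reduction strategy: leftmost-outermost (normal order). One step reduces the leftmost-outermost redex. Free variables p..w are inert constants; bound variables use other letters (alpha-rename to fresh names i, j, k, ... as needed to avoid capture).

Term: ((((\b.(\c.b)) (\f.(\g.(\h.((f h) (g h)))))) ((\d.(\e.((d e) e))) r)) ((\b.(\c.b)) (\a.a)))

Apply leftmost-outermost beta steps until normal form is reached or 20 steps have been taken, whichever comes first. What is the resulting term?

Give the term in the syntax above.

Answer: (\g.(\h.(g h)))

Derivation:
Step 0: ((((\b.(\c.b)) (\f.(\g.(\h.((f h) (g h)))))) ((\d.(\e.((d e) e))) r)) ((\b.(\c.b)) (\a.a)))
Step 1: (((\c.(\f.(\g.(\h.((f h) (g h)))))) ((\d.(\e.((d e) e))) r)) ((\b.(\c.b)) (\a.a)))
Step 2: ((\f.(\g.(\h.((f h) (g h))))) ((\b.(\c.b)) (\a.a)))
Step 3: (\g.(\h.((((\b.(\c.b)) (\a.a)) h) (g h))))
Step 4: (\g.(\h.(((\c.(\a.a)) h) (g h))))
Step 5: (\g.(\h.((\a.a) (g h))))
Step 6: (\g.(\h.(g h)))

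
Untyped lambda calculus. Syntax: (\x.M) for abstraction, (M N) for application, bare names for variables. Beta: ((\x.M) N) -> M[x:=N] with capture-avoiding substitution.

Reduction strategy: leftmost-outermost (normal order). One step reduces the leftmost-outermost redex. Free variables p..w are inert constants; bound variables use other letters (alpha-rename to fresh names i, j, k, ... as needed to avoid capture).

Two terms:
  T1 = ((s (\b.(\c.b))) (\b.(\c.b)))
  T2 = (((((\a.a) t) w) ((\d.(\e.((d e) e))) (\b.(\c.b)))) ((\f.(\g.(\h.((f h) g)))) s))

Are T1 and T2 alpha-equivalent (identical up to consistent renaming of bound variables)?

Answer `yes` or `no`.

Term 1: ((s (\b.(\c.b))) (\b.(\c.b)))
Term 2: (((((\a.a) t) w) ((\d.(\e.((d e) e))) (\b.(\c.b)))) ((\f.(\g.(\h.((f h) g)))) s))
Alpha-equivalence: compare structure up to binder renaming.
Result: False

Answer: no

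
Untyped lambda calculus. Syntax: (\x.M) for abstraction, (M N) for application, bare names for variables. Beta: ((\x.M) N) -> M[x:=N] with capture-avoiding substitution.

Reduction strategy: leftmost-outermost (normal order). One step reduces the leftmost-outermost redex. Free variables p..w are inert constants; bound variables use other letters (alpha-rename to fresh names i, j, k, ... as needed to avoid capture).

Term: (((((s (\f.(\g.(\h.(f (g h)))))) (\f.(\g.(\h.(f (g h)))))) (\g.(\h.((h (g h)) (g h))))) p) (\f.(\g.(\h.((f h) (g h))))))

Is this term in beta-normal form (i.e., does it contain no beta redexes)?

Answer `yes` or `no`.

Term: (((((s (\f.(\g.(\h.(f (g h)))))) (\f.(\g.(\h.(f (g h)))))) (\g.(\h.((h (g h)) (g h))))) p) (\f.(\g.(\h.((f h) (g h))))))
No beta redexes found.

Answer: yes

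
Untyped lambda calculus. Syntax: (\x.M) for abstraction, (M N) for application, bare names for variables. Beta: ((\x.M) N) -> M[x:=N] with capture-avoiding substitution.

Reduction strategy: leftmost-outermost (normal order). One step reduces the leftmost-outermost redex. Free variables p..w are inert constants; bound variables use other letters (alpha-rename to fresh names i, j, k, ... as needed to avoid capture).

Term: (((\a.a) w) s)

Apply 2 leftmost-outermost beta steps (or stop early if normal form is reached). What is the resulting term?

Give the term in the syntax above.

Answer: (w s)

Derivation:
Step 0: (((\a.a) w) s)
Step 1: (w s)
Step 2: (normal form reached)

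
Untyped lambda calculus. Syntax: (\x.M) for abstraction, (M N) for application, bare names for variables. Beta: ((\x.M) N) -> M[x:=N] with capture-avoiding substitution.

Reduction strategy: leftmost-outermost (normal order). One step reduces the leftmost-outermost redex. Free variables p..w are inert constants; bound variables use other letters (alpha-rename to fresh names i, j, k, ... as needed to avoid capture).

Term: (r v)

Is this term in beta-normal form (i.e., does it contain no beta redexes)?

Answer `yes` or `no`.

Answer: yes

Derivation:
Term: (r v)
No beta redexes found.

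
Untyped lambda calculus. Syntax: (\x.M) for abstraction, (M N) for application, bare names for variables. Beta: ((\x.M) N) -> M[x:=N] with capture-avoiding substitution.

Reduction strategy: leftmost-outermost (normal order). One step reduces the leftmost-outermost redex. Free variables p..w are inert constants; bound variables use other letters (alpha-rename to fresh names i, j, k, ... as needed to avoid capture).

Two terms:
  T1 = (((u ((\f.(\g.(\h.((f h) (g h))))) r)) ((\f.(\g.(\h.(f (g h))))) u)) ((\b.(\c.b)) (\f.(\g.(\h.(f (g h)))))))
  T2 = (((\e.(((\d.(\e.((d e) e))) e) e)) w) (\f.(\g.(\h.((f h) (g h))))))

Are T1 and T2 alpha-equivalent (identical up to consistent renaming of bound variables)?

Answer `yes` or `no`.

Answer: no

Derivation:
Term 1: (((u ((\f.(\g.(\h.((f h) (g h))))) r)) ((\f.(\g.(\h.(f (g h))))) u)) ((\b.(\c.b)) (\f.(\g.(\h.(f (g h)))))))
Term 2: (((\e.(((\d.(\e.((d e) e))) e) e)) w) (\f.(\g.(\h.((f h) (g h))))))
Alpha-equivalence: compare structure up to binder renaming.
Result: False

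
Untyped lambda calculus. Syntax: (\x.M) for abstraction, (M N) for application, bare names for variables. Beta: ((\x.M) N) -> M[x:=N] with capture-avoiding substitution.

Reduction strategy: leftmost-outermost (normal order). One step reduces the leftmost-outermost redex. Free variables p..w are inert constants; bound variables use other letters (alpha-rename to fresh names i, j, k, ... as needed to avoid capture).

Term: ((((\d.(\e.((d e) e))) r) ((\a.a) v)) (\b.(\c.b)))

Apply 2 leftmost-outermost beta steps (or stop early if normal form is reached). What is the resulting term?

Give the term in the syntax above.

Step 0: ((((\d.(\e.((d e) e))) r) ((\a.a) v)) (\b.(\c.b)))
Step 1: (((\e.((r e) e)) ((\a.a) v)) (\b.(\c.b)))
Step 2: (((r ((\a.a) v)) ((\a.a) v)) (\b.(\c.b)))

Answer: (((r ((\a.a) v)) ((\a.a) v)) (\b.(\c.b)))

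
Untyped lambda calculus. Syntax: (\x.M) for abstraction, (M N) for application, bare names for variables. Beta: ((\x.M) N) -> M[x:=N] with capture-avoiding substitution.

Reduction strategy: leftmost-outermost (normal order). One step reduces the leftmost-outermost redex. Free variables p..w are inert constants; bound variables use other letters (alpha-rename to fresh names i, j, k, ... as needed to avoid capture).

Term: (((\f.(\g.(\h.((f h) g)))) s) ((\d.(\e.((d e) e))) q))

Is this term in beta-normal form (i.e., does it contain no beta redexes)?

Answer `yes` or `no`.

Answer: no

Derivation:
Term: (((\f.(\g.(\h.((f h) g)))) s) ((\d.(\e.((d e) e))) q))
Found 2 beta redex(es).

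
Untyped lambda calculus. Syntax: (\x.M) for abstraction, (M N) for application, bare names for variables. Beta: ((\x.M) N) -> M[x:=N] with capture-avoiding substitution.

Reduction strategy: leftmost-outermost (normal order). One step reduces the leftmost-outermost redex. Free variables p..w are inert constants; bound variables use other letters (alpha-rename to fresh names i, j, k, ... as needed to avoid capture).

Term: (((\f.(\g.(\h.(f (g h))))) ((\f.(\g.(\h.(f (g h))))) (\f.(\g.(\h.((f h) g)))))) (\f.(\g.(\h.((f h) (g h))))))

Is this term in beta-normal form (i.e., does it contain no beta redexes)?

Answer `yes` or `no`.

Answer: no

Derivation:
Term: (((\f.(\g.(\h.(f (g h))))) ((\f.(\g.(\h.(f (g h))))) (\f.(\g.(\h.((f h) g)))))) (\f.(\g.(\h.((f h) (g h))))))
Found 2 beta redex(es).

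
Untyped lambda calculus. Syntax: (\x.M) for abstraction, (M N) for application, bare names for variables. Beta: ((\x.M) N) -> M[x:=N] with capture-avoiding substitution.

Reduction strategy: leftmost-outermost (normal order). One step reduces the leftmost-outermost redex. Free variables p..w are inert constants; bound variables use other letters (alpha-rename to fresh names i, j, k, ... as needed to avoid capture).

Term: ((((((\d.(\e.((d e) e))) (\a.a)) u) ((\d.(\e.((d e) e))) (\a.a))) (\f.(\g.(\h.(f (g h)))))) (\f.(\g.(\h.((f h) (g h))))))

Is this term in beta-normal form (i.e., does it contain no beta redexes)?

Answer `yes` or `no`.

Answer: no

Derivation:
Term: ((((((\d.(\e.((d e) e))) (\a.a)) u) ((\d.(\e.((d e) e))) (\a.a))) (\f.(\g.(\h.(f (g h)))))) (\f.(\g.(\h.((f h) (g h))))))
Found 2 beta redex(es).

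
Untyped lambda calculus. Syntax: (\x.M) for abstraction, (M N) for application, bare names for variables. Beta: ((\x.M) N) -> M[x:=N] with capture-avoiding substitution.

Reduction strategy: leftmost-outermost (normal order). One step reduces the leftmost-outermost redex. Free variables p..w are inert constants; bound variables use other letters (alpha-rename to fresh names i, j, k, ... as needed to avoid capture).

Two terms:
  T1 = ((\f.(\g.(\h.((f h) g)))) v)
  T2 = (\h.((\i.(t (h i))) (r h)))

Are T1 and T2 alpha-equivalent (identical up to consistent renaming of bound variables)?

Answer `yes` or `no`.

Term 1: ((\f.(\g.(\h.((f h) g)))) v)
Term 2: (\h.((\i.(t (h i))) (r h)))
Alpha-equivalence: compare structure up to binder renaming.
Result: False

Answer: no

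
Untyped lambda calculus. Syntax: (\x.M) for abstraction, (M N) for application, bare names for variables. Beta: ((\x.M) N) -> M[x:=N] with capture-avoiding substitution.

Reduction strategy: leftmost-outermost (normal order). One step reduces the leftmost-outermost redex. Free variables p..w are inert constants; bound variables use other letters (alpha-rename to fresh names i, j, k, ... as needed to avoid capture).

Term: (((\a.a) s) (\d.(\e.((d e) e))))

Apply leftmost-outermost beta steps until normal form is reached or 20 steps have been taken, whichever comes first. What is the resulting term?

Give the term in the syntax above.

Step 0: (((\a.a) s) (\d.(\e.((d e) e))))
Step 1: (s (\d.(\e.((d e) e))))

Answer: (s (\d.(\e.((d e) e))))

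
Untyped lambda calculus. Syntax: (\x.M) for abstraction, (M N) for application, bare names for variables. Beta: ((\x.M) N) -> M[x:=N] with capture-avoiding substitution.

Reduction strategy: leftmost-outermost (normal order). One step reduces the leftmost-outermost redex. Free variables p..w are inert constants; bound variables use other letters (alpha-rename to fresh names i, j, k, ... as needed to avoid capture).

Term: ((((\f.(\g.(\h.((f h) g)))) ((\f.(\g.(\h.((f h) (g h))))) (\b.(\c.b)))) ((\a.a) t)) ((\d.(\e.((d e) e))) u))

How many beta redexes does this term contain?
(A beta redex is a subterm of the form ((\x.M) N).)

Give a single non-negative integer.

Term: ((((\f.(\g.(\h.((f h) g)))) ((\f.(\g.(\h.((f h) (g h))))) (\b.(\c.b)))) ((\a.a) t)) ((\d.(\e.((d e) e))) u))
  Redex: ((\f.(\g.(\h.((f h) g)))) ((\f.(\g.(\h.((f h) (g h))))) (\b.(\c.b))))
  Redex: ((\f.(\g.(\h.((f h) (g h))))) (\b.(\c.b)))
  Redex: ((\a.a) t)
  Redex: ((\d.(\e.((d e) e))) u)
Total redexes: 4

Answer: 4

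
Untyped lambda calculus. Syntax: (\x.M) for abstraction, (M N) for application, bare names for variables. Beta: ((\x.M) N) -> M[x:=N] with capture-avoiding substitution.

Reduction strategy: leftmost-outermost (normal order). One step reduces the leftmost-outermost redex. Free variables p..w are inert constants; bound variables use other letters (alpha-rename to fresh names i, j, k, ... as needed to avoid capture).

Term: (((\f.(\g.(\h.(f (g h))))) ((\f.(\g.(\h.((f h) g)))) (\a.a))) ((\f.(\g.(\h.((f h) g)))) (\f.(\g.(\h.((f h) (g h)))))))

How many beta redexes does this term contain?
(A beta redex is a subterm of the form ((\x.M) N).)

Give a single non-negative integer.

Term: (((\f.(\g.(\h.(f (g h))))) ((\f.(\g.(\h.((f h) g)))) (\a.a))) ((\f.(\g.(\h.((f h) g)))) (\f.(\g.(\h.((f h) (g h)))))))
  Redex: ((\f.(\g.(\h.(f (g h))))) ((\f.(\g.(\h.((f h) g)))) (\a.a)))
  Redex: ((\f.(\g.(\h.((f h) g)))) (\a.a))
  Redex: ((\f.(\g.(\h.((f h) g)))) (\f.(\g.(\h.((f h) (g h))))))
Total redexes: 3

Answer: 3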